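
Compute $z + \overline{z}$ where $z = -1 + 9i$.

z + conjugate(z) = (a + bi) + (a - bi) = 2a
= 2 * (-1) = -2


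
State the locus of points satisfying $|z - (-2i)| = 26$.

|z - z0| = r describes a circle centered at z0 with radius r
Here z0 = -2i and r = 26
Locus: Circle centered at (0, -2) with radius 26


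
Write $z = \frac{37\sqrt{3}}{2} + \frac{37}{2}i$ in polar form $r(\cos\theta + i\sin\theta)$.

r = |z| = sqrt(a^2 + b^2) = sqrt((37*sqrt(3)/2)^2 + (37/2)^2) = sqrt(4107/4 + 1369/4) = sqrt(1369) = 37
θ = arctan(b/a) = arctan(18.5/32.0429) (quadrant-adjusted) = 30°
z = 37(cos 30° + i sin 30°)


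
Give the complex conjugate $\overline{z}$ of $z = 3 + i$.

If z = a + bi, then conjugate(z) = a - bi
conjugate(3 + i) = 3 - i


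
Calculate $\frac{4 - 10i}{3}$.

Divisor is real, so divide each part by 3:
= 4/3 - (10/3)i


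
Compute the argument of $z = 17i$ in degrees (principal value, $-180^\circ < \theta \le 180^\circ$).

a = 0 and b > 0, so z lies on the positive imaginary axis: θ = 90°


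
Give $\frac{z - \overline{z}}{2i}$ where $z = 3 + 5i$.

z - conjugate(z) = 2bi
(z - conjugate(z))/(2i) = 2bi/(2i) = b = 5


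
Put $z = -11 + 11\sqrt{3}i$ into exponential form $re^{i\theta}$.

r = |z| = sqrt((-11)^2 + (11*sqrt(3))^2) = sqrt(121 + 363) = sqrt(484) = 22
θ = arctan(b/a) = arctan(19.0526/-11) (quadrant-adjusted) = 120° = 2π/3
z = 22e^(i*2π/3)


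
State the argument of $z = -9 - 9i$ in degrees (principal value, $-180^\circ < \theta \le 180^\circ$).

θ = arctan(b/a) = arctan(-9/-9) (quadrant-adjusted) = -135°


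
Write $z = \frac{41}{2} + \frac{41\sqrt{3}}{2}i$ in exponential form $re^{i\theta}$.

r = |z| = sqrt((41/2)^2 + (41*sqrt(3)/2)^2) = sqrt(1681/4 + 5043/4) = sqrt(1681) = 41
θ = arctan(b/a) = arctan(35.507/20.5) (quadrant-adjusted) = 60° = π/3
z = 41e^(i*π/3)


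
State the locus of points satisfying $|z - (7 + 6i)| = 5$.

|z - z0| = r describes a circle centered at z0 with radius r
Here z0 = 7 + 6i and r = 5
Locus: Circle centered at (7, 6) with radius 5


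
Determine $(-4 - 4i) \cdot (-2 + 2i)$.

(a1*a2 - b1*b2) + (a1*b2 + b1*a2)i
= (8 - (-8)) + (-8 + 8)i
= 16


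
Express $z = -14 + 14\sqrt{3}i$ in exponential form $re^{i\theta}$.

r = |z| = sqrt((-14)^2 + (14*sqrt(3))^2) = sqrt(196 + 588) = sqrt(784) = 28
θ = arctan(b/a) = arctan(24.2487/-14) (quadrant-adjusted) = 120° = 2π/3
z = 28e^(i*2π/3)


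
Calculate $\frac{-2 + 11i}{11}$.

Divisor is real, so divide each part by 11:
= -2/11 + i


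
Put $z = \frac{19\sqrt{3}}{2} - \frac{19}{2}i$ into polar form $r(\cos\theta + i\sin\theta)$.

r = |z| = sqrt(a^2 + b^2) = sqrt((19*sqrt(3)/2)^2 + (-19/2)^2) = sqrt(1083/4 + 361/4) = sqrt(361) = 19
θ = arctan(b/a) = arctan(-9.5/16.4545) (quadrant-adjusted) = 330°
z = 19(cos 330° + i sin 330°)


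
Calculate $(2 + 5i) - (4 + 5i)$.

(2 - 4) + (5 - 5)i = -2


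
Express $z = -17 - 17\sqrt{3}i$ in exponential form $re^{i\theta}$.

r = |z| = sqrt((-17)^2 + (-17*sqrt(3))^2) = sqrt(289 + 867) = sqrt(1156) = 34
θ = arctan(b/a) = arctan(-29.4449/-17) (quadrant-adjusted) = 240° = 4π/3
z = 34e^(i*4π/3)


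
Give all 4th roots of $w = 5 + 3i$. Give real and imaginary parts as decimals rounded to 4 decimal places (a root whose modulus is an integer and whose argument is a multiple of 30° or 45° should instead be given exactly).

|w| = sqrt(34) ≈ 5.830952, arg(w) ≈ 30.963757°
Root modulus = sqrt(34)^(1/4) ≈ 1.553942
Root arguments: θ_k = (arg(w) + 360°k)/4 for k = 0, 1, ..., 3
Compute each root as (root modulus)(cos θ_k + i sin θ_k) using full-precision intermediates, then round to 4 decimal places.
Roots: 1.5398 + 0.2093i, -0.2093 + 1.5398i, -1.5398 - 0.2093i, 0.2093 - 1.5398i


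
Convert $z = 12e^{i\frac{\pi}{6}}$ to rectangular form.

a = r cos θ = 12 * sqrt(3)/2 = 6*sqrt(3)
b = r sin θ = 12 * 1/2 = 6
z = 6*sqrt(3) + 6i


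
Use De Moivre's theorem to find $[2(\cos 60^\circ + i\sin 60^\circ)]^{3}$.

By De Moivre: z^n = r^n(cos(nθ) + i sin(nθ))
= 2^3(cos(3*60°) + i sin(3*60°))
= 8(cos 180° + i sin 180°)
= -8


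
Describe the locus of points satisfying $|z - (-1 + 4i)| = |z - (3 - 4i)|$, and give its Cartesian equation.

|z - z1| = |z - z2| means z is equidistant from z1 and z2,
i.e. the perpendicular bisector of the segment from (-1, 4) to (3, -4) (midpoint (1, 0)).
With z = x + yi, square both sides:
(x - (-1))^2 + (y - 4)^2 = (x - 3)^2 + (y - (-4))^2
The x^2 and y^2 terms cancel: 8x + (-16)y = 25 - 17 = 8
Simplify: x - 2y = 1
Locus: Perpendicular bisector of the segment from (-1, 4) to (3, -4): the line x - 2y = 1


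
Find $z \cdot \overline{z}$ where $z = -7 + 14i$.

z * conjugate(z) = |z|^2 = a^2 + b^2
= (-7)^2 + 14^2 = 245


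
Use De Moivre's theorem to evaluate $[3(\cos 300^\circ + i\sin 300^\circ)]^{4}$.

By De Moivre: z^n = r^n(cos(nθ) + i sin(nθ))
= 3^4(cos(4*300°) + i sin(4*300°))
= 81(cos 120° + i sin 120°)
= -81/2 + (81*sqrt(3)/2)i


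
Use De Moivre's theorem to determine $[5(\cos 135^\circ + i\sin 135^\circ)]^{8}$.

By De Moivre: z^n = r^n(cos(nθ) + i sin(nθ))
= 5^8(cos(8*135°) + i sin(8*135°))
= 390625(cos 0° + i sin 0°)
= 390625


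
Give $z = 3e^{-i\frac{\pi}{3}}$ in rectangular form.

a = r cos θ = 3 * 1/2 = 3/2
b = r sin θ = 3 * -sqrt(3)/2 = -3*sqrt(3)/2
z = 3/2 - (3*sqrt(3)/2)i


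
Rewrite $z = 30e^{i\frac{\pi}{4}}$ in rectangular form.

a = r cos θ = 30 * sqrt(2)/2 = 15*sqrt(2)
b = r sin θ = 30 * sqrt(2)/2 = 15*sqrt(2)
z = 15*sqrt(2) + 15*sqrt(2)i


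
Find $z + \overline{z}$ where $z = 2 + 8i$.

z + conjugate(z) = (a + bi) + (a - bi) = 2a
= 2 * 2 = 4


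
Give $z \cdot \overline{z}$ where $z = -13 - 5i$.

z * conjugate(z) = |z|^2 = a^2 + b^2
= (-13)^2 + (-5)^2 = 194


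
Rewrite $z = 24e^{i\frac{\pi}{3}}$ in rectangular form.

a = r cos θ = 24 * 1/2 = 12
b = r sin θ = 24 * sqrt(3)/2 = 12*sqrt(3)
z = 12 + 12*sqrt(3)i


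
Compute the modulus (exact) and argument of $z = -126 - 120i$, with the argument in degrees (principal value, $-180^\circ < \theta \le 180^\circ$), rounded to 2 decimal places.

|z| = sqrt((-126)^2 + (-120)^2) = 174
arg(z) = arctan(b/a) = arctan(-120/-126) (quadrant-adjusted) = -136.40°


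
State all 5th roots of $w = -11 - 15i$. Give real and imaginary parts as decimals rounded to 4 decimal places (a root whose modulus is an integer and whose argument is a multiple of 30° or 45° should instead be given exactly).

|w| = sqrt(346) ≈ 18.601075, arg(w) ≈ 233.746162°
Root modulus = sqrt(346)^(1/5) ≈ 1.794352
Root arguments: θ_k = (arg(w) + 360°k)/5 for k = 0, 1, ..., 4
Compute each root as (root modulus)(cos θ_k + i sin θ_k) using full-precision intermediates, then round to 4 decimal places.
Roots: 1.2295 + 1.3069i, -0.8630 + 1.5732i, -1.7629 - 0.3347i, -0.2265 - 1.7800i, 1.6229 - 0.7654i


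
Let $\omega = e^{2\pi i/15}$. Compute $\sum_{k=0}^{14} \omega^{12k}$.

Let ζ = ω^12 = e^(2πi·12/15). Since 15 ∤ 12, ζ ≠ 1.
Sum = Σ_{k=0}^{14} ζ^k = (ζ^15 - 1)/(ζ - 1) = (ω^{12·15} - 1)/(ζ - 1) = (1 - 1)/(ζ - 1) = 0


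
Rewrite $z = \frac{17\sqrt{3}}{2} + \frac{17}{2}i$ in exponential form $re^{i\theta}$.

r = |z| = sqrt((17*sqrt(3)/2)^2 + (17/2)^2) = sqrt(867/4 + 289/4) = sqrt(289) = 17
θ = arctan(b/a) = arctan(8.5/14.7224) (quadrant-adjusted) = 30° = π/6
z = 17e^(i*π/6)


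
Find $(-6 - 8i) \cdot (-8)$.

(a1*a2 - b1*b2) + (a1*b2 + b1*a2)i
= (48 - 0) + (0 + 64)i
= 48 + 64i


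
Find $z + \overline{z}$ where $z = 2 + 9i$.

z + conjugate(z) = (a + bi) + (a - bi) = 2a
= 2 * 2 = 4


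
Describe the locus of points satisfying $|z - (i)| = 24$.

|z - z0| = r describes a circle centered at z0 with radius r
Here z0 = i and r = 24
Locus: Circle centered at (0, 1) with radius 24


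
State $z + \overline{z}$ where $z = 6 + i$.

z + conjugate(z) = (a + bi) + (a - bi) = 2a
= 2 * 6 = 12


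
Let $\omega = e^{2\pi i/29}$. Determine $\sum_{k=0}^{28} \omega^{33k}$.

Let ζ = ω^33 = e^(2πi·33/29). Since 29 ∤ 33, ζ ≠ 1.
Sum = Σ_{k=0}^{28} ζ^k = (ζ^29 - 1)/(ζ - 1) = (ω^{33·29} - 1)/(ζ - 1) = (1 - 1)/(ζ - 1) = 0


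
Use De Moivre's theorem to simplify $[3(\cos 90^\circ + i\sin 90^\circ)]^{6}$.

By De Moivre: z^n = r^n(cos(nθ) + i sin(nθ))
= 3^6(cos(6*90°) + i sin(6*90°))
= 729(cos 180° + i sin 180°)
= -729


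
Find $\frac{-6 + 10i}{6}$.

Divisor is real, so divide each part by 6:
= -1 + (5/3)i


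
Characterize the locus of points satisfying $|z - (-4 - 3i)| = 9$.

|z - z0| = r describes a circle centered at z0 with radius r
Here z0 = -4 - 3i and r = 9
Locus: Circle centered at (-4, -3) with radius 9


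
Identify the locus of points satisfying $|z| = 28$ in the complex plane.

|z| = 28 means sqrt(x^2 + y^2) = 28
This is a circle of radius 28 centered at the origin


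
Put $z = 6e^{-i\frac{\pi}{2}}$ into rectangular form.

a = r cos θ = 6 * 0 = 0
b = r sin θ = 6 * -1 = -6
z = -6i


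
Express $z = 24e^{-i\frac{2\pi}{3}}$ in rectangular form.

a = r cos θ = 24 * -1/2 = -12
b = r sin θ = 24 * -sqrt(3)/2 = -12*sqrt(3)
z = -12 - 12*sqrt(3)i


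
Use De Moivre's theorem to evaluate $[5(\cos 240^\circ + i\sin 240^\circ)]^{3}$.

By De Moivre: z^n = r^n(cos(nθ) + i sin(nθ))
= 5^3(cos(3*240°) + i sin(3*240°))
= 125(cos 0° + i sin 0°)
= 125


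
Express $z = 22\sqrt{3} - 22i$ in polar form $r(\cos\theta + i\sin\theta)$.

r = |z| = sqrt(a^2 + b^2) = sqrt((22*sqrt(3))^2 + (-22)^2) = sqrt(1452 + 484) = sqrt(1936) = 44
θ = arctan(b/a) = arctan(-22/38.1051) (quadrant-adjusted) = 330°
z = 44(cos 330° + i sin 330°)


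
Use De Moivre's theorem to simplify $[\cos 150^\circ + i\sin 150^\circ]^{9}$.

By De Moivre: z^n = r^n(cos(nθ) + i sin(nθ))
= 1^9(cos(9*150°) + i sin(9*150°))
= 1(cos 270° + i sin 270°)
= -i


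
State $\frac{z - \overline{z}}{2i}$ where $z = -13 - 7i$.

z - conjugate(z) = 2bi
(z - conjugate(z))/(2i) = 2bi/(2i) = b = -7


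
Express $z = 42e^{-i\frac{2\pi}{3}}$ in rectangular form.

a = r cos θ = 42 * -1/2 = -21
b = r sin θ = 42 * -sqrt(3)/2 = -21*sqrt(3)
z = -21 - 21*sqrt(3)i


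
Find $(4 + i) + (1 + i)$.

(4 + 1) + (1 + 1)i = 5 + 2i


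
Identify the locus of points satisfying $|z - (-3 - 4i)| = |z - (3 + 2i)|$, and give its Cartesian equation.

|z - z1| = |z - z2| means z is equidistant from z1 and z2,
i.e. the perpendicular bisector of the segment from (-3, -4) to (3, 2) (midpoint (0, -1)).
With z = x + yi, square both sides:
(x - (-3))^2 + (y - (-4))^2 = (x - 3)^2 + (y - 2)^2
The x^2 and y^2 terms cancel: 12x + 12y = 13 - 25 = -12
Simplify: x + y = -1
Locus: Perpendicular bisector of the segment from (-3, -4) to (3, 2): the line x + y = -1


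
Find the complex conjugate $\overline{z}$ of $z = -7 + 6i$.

If z = a + bi, then conjugate(z) = a - bi
conjugate(-7 + 6i) = -7 - 6i


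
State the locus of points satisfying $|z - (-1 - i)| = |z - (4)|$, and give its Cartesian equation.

|z - z1| = |z - z2| means z is equidistant from z1 and z2,
i.e. the perpendicular bisector of the segment from (-1, -1) to (4, 0) (midpoint (3/2, -1/2)).
With z = x + yi, square both sides:
(x - (-1))^2 + (y - (-1))^2 = (x - 4)^2 + (y - 0)^2
The x^2 and y^2 terms cancel: 10x + 2y = 16 - 2 = 14
Simplify: 5x + y = 7
Locus: Perpendicular bisector of the segment from (-1, -1) to (4, 0): the line 5x + y = 7


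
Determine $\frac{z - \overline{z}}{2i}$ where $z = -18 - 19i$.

z - conjugate(z) = 2bi
(z - conjugate(z))/(2i) = 2bi/(2i) = b = -19


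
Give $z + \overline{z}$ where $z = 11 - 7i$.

z + conjugate(z) = (a + bi) + (a - bi) = 2a
= 2 * 11 = 22


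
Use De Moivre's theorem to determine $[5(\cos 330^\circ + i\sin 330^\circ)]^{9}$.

By De Moivre: z^n = r^n(cos(nθ) + i sin(nθ))
= 5^9(cos(9*330°) + i sin(9*330°))
= 1953125(cos 90° + i sin 90°)
= 1953125i


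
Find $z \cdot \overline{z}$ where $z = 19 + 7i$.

z * conjugate(z) = |z|^2 = a^2 + b^2
= 19^2 + 7^2 = 410


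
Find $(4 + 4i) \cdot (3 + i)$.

(a1*a2 - b1*b2) + (a1*b2 + b1*a2)i
= (12 - 4) + (4 + 12)i
= 8 + 16i


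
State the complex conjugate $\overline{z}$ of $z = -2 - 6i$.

If z = a + bi, then conjugate(z) = a - bi
conjugate(-2 - 6i) = -2 + 6i


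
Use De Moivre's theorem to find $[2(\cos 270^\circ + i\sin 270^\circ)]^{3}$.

By De Moivre: z^n = r^n(cos(nθ) + i sin(nθ))
= 2^3(cos(3*270°) + i sin(3*270°))
= 8(cos 90° + i sin 90°)
= 8i


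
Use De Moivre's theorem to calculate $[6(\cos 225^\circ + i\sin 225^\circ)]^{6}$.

By De Moivre: z^n = r^n(cos(nθ) + i sin(nθ))
= 6^6(cos(6*225°) + i sin(6*225°))
= 46656(cos 270° + i sin 270°)
= -46656i


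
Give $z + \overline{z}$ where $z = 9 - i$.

z + conjugate(z) = (a + bi) + (a - bi) = 2a
= 2 * 9 = 18


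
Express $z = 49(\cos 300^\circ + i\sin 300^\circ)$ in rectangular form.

a = r cos θ = 49 * 1/2 = 49/2
b = r sin θ = 49 * -sqrt(3)/2 = -49*sqrt(3)/2
z = 49/2 - (49*sqrt(3)/2)i


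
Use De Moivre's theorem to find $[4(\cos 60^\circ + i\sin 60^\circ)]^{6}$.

By De Moivre: z^n = r^n(cos(nθ) + i sin(nθ))
= 4^6(cos(6*60°) + i sin(6*60°))
= 4096(cos 0° + i sin 0°)
= 4096


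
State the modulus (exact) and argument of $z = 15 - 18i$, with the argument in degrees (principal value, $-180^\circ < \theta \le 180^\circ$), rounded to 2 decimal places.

|z| = sqrt(15^2 + (-18)^2) = sqrt(549)
arg(z) = arctan(b/a) = arctan(-18/15) (quadrant-adjusted) = -50.19°


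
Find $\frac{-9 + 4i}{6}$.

Divisor is real, so divide each part by 6:
= -3/2 + (2/3)i


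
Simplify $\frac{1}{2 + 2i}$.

Multiply numerator and denominator by conjugate (2 - 2i):
= (1)(2 - 2i) / (2^2 + 2^2)
= (2 - 2i) / 8
Divide through by 2: (1 - i) / 4
= 1/4 - (1/4)i


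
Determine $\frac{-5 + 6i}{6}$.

Divisor is real, so divide each part by 6:
= -5/6 + i


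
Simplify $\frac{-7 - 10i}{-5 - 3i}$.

Multiply numerator and denominator by conjugate (-5 + 3i):
= (-7 - 10i)(-5 + 3i) / ((-5)^2 + (-3)^2)
= (65 + 29i) / 34
= 65/34 + (29/34)i


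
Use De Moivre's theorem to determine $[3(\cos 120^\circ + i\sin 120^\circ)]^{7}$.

By De Moivre: z^n = r^n(cos(nθ) + i sin(nθ))
= 3^7(cos(7*120°) + i sin(7*120°))
= 2187(cos 120° + i sin 120°)
= -2187/2 + (2187*sqrt(3)/2)i


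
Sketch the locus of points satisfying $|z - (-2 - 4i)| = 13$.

|z - z0| = r describes a circle centered at z0 with radius r
Here z0 = -2 - 4i and r = 13
Locus: Circle centered at (-2, -4) with radius 13


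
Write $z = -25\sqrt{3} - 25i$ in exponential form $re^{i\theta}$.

r = |z| = sqrt((-25*sqrt(3))^2 + (-25)^2) = sqrt(1875 + 625) = sqrt(2500) = 50
θ = arctan(b/a) = arctan(-25/-43.3013) (quadrant-adjusted) = 210° = 7π/6
z = 50e^(i*7π/6)


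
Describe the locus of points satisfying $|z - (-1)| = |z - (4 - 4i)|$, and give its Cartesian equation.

|z - z1| = |z - z2| means z is equidistant from z1 and z2,
i.e. the perpendicular bisector of the segment from (-1, 0) to (4, -4) (midpoint (3/2, -2)).
With z = x + yi, square both sides:
(x - (-1))^2 + (y - 0)^2 = (x - 4)^2 + (y - (-4))^2
The x^2 and y^2 terms cancel: 10x + (-8)y = 32 - 1 = 31
Simplify: 10x - 8y = 31
Locus: Perpendicular bisector of the segment from (-1, 0) to (4, -4): the line 10x - 8y = 31


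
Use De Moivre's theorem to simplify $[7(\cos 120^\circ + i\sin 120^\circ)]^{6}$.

By De Moivre: z^n = r^n(cos(nθ) + i sin(nθ))
= 7^6(cos(6*120°) + i sin(6*120°))
= 117649(cos 0° + i sin 0°)
= 117649


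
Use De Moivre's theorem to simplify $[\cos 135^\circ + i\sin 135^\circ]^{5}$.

By De Moivre: z^n = r^n(cos(nθ) + i sin(nθ))
= 1^5(cos(5*135°) + i sin(5*135°))
= 1(cos 315° + i sin 315°)
= sqrt(2)/2 - (sqrt(2)/2)i


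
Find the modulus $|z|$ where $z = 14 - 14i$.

|z| = sqrt(a^2 + b^2) = sqrt(14^2 + (-14)^2) = sqrt(392) = sqrt(392)


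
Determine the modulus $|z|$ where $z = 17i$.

|z| = sqrt(a^2 + b^2) = sqrt(0^2 + 17^2) = sqrt(289) = 17


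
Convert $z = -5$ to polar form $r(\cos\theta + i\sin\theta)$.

r = |z| = sqrt(a^2 + b^2) = sqrt((-5)^2 + (0)^2) = sqrt(25 + 0) = sqrt(25) = 5
b = 0 and a < 0, so z lies on the negative real axis: θ = 180°
z = 5(cos 180° + i sin 180°)


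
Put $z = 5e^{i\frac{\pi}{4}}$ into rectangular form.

a = r cos θ = 5 * sqrt(2)/2 = 5*sqrt(2)/2
b = r sin θ = 5 * sqrt(2)/2 = 5*sqrt(2)/2
z = 5*sqrt(2)/2 + (5*sqrt(2)/2)i


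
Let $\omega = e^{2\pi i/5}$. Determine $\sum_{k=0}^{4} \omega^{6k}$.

Let ζ = ω^6 = e^(2πi·6/5). Since 5 ∤ 6, ζ ≠ 1.
Sum = Σ_{k=0}^{4} ζ^k = (ζ^5 - 1)/(ζ - 1) = (ω^{6·5} - 1)/(ζ - 1) = (1 - 1)/(ζ - 1) = 0


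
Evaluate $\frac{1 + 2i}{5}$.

Divisor is real, so divide each part by 5:
= 1/5 + (2/5)i


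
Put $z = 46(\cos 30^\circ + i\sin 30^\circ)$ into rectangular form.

a = r cos θ = 46 * sqrt(3)/2 = 23*sqrt(3)
b = r sin θ = 46 * 1/2 = 23
z = 23*sqrt(3) + 23i


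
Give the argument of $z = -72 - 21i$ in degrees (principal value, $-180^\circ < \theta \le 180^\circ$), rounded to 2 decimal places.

θ = arctan(b/a) = arctan(-21/-72) (quadrant-adjusted) = -163.74°


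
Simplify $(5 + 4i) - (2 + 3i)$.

(5 - 2) + (4 - 3)i = 3 + i


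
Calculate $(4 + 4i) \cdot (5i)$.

(a1*a2 - b1*b2) + (a1*b2 + b1*a2)i
= (0 - 20) + (20 + 0)i
= -20 + 20i


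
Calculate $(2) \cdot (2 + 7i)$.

(a1*a2 - b1*b2) + (a1*b2 + b1*a2)i
= (4 - 0) + (14 + 0)i
= 4 + 14i


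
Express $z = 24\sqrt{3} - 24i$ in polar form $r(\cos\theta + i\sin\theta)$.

r = |z| = sqrt(a^2 + b^2) = sqrt((24*sqrt(3))^2 + (-24)^2) = sqrt(1728 + 576) = sqrt(2304) = 48
θ = arctan(b/a) = arctan(-24/41.5692) (quadrant-adjusted) = 330°
z = 48(cos 330° + i sin 330°)


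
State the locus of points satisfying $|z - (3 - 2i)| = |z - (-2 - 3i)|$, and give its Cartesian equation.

|z - z1| = |z - z2| means z is equidistant from z1 and z2,
i.e. the perpendicular bisector of the segment from (3, -2) to (-2, -3) (midpoint (1/2, -5/2)).
With z = x + yi, square both sides:
(x - 3)^2 + (y - (-2))^2 = (x - (-2))^2 + (y - (-3))^2
The x^2 and y^2 terms cancel: -10x + (-2)y = 13 - 13 = 0
Simplify: 5x + y = 0
Locus: Perpendicular bisector of the segment from (3, -2) to (-2, -3): the line 5x + y = 0


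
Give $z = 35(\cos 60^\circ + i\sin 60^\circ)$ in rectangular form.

a = r cos θ = 35 * 1/2 = 35/2
b = r sin θ = 35 * sqrt(3)/2 = 35*sqrt(3)/2
z = 35/2 + (35*sqrt(3)/2)i


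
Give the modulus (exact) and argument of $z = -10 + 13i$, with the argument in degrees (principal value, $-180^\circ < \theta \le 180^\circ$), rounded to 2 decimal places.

|z| = sqrt((-10)^2 + 13^2) = sqrt(269)
arg(z) = arctan(b/a) = arctan(13/-10) (quadrant-adjusted) = 127.57°


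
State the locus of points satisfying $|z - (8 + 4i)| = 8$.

|z - z0| = r describes a circle centered at z0 with radius r
Here z0 = 8 + 4i and r = 8
Locus: Circle centered at (8, 4) with radius 8


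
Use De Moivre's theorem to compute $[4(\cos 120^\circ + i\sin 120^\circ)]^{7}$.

By De Moivre: z^n = r^n(cos(nθ) + i sin(nθ))
= 4^7(cos(7*120°) + i sin(7*120°))
= 16384(cos 120° + i sin 120°)
= -8192 + 8192*sqrt(3)i


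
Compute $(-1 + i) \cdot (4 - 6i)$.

(a1*a2 - b1*b2) + (a1*b2 + b1*a2)i
= (-4 - (-6)) + (6 + 4)i
= 2 + 10i


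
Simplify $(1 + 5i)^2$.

(a + bi)^2 = a^2 - b^2 + 2abi
= 1^2 - 5^2 + 2*1*5i
= -24 + 10i


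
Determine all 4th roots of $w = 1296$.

|w| = 1296, arg(w) = 0°
Root modulus = 1296^(1/4) = 6
Root arguments: θ_k = (0° + 360°k)/4 for k = 0, 1, ..., 3
Roots: 6, 6i, -6, -6i


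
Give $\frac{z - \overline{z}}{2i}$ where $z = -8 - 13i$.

z - conjugate(z) = 2bi
(z - conjugate(z))/(2i) = 2bi/(2i) = b = -13


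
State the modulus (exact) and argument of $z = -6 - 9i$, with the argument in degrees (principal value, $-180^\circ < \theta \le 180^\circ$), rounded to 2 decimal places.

|z| = sqrt((-6)^2 + (-9)^2) = sqrt(117)
arg(z) = arctan(b/a) = arctan(-9/-6) (quadrant-adjusted) = -123.69°


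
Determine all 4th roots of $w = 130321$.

|w| = 130321, arg(w) = 0°
Root modulus = 130321^(1/4) = 19
Root arguments: θ_k = (0° + 360°k)/4 for k = 0, 1, ..., 3
Roots: 19, 19i, -19, -19i


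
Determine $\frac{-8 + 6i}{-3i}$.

Multiply numerator and denominator by conjugate (3i):
= (-8 + 6i)(3i) / (0^2 + (-3)^2)
= (-18 - 24i) / 9
Divide through by 3: (-6 - 8i) / 3
= -2 - (8/3)i


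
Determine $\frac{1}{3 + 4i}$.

Multiply numerator and denominator by conjugate (3 - 4i):
= (1)(3 - 4i) / (3^2 + 4^2)
= (3 - 4i) / 25
= 3/25 - (4/25)i


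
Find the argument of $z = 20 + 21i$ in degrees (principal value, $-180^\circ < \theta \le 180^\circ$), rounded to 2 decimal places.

θ = arctan(b/a) = arctan(21/20) (quadrant-adjusted) = 46.40°


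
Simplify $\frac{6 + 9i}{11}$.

Divisor is real, so divide each part by 11:
= 6/11 + (9/11)i


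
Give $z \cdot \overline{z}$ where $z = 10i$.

z * conjugate(z) = |z|^2 = a^2 + b^2
= 0^2 + 10^2 = 100


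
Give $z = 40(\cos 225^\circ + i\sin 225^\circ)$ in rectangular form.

a = r cos θ = 40 * -sqrt(2)/2 = -20*sqrt(2)
b = r sin θ = 40 * -sqrt(2)/2 = -20*sqrt(2)
z = -20*sqrt(2) - 20*sqrt(2)i


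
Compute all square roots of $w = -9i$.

|w| = 9, arg(w) = 270°
Root modulus = 9^(1/2) = 3
Root arguments: θ_k = (270° + 360°k)/2 for k = 0, 1, ..., 1
Roots: -3*sqrt(2)/2 + (3*sqrt(2)/2)i, 3*sqrt(2)/2 - (3*sqrt(2)/2)i


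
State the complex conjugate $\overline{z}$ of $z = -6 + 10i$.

If z = a + bi, then conjugate(z) = a - bi
conjugate(-6 + 10i) = -6 - 10i


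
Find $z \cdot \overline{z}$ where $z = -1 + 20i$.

z * conjugate(z) = |z|^2 = a^2 + b^2
= (-1)^2 + 20^2 = 401


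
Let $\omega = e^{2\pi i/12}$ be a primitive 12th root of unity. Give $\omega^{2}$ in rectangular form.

ω^2 = e^(2πi·2/12) = e^(i·1π/3)
= cos(1π/3) + i sin(1π/3)
= 1/2 + (sqrt(3)/2)i


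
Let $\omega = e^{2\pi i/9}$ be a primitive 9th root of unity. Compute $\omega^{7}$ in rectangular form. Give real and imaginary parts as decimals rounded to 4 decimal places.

ω^7 = e^(2πi·7/9) = e^(i·14π/9)
= cos(14π/9) + i sin(14π/9)
= 0.1736 - 0.9848i


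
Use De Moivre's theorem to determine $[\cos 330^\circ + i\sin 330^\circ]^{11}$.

By De Moivre: z^n = r^n(cos(nθ) + i sin(nθ))
= 1^11(cos(11*330°) + i sin(11*330°))
= 1(cos 30° + i sin 30°)
= sqrt(3)/2 + (1/2)i


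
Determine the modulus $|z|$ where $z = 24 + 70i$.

|z| = sqrt(a^2 + b^2) = sqrt(24^2 + 70^2) = sqrt(5476) = 74


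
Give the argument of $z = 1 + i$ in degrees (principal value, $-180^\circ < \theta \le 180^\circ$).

θ = arctan(b/a) = arctan(1/1) (quadrant-adjusted) = 45°


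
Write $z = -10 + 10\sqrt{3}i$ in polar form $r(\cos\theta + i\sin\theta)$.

r = |z| = sqrt(a^2 + b^2) = sqrt((-10)^2 + (10*sqrt(3))^2) = sqrt(100 + 300) = sqrt(400) = 20
θ = arctan(b/a) = arctan(17.3205/-10) (quadrant-adjusted) = 120°
z = 20(cos 120° + i sin 120°)


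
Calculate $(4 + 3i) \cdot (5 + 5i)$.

(a1*a2 - b1*b2) + (a1*b2 + b1*a2)i
= (20 - 15) + (20 + 15)i
= 5 + 35i


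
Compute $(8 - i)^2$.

(a + bi)^2 = a^2 - b^2 + 2abi
= 8^2 - (-1)^2 + 2*8*(-1)i
= 63 - 16i


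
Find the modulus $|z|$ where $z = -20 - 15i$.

|z| = sqrt(a^2 + b^2) = sqrt((-20)^2 + (-15)^2) = sqrt(625) = 25


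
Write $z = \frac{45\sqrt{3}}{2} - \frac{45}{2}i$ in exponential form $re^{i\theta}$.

r = |z| = sqrt((45*sqrt(3)/2)^2 + (-45/2)^2) = sqrt(6075/4 + 2025/4) = sqrt(2025) = 45
θ = arctan(b/a) = arctan(-22.5/38.9711) (quadrant-adjusted) = -30° = -π/6
z = 45e^(-i*π/6)


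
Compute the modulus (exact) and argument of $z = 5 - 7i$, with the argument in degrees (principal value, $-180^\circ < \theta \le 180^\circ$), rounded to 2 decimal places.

|z| = sqrt(5^2 + (-7)^2) = sqrt(74)
arg(z) = arctan(b/a) = arctan(-7/5) (quadrant-adjusted) = -54.46°


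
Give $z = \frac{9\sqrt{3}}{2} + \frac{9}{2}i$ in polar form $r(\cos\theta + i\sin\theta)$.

r = |z| = sqrt(a^2 + b^2) = sqrt((9*sqrt(3)/2)^2 + (9/2)^2) = sqrt(243/4 + 81/4) = sqrt(81) = 9
θ = arctan(b/a) = arctan(4.5/7.7942) (quadrant-adjusted) = 30°
z = 9(cos 30° + i sin 30°)


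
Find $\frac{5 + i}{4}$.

Divisor is real, so divide each part by 4:
= 5/4 + (1/4)i


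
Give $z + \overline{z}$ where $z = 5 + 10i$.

z + conjugate(z) = (a + bi) + (a - bi) = 2a
= 2 * 5 = 10


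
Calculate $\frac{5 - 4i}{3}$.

Divisor is real, so divide each part by 3:
= 5/3 - (4/3)i


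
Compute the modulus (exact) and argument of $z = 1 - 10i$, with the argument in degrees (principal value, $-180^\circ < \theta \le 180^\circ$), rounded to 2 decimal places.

|z| = sqrt(1^2 + (-10)^2) = sqrt(101)
arg(z) = arctan(b/a) = arctan(-10/1) (quadrant-adjusted) = -84.29°


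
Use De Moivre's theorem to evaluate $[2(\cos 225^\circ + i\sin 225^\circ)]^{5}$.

By De Moivre: z^n = r^n(cos(nθ) + i sin(nθ))
= 2^5(cos(5*225°) + i sin(5*225°))
= 32(cos 45° + i sin 45°)
= 16*sqrt(2) + 16*sqrt(2)i


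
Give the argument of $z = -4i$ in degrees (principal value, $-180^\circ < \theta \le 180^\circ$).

a = 0 and b < 0, so z lies on the negative imaginary axis: θ = -90°


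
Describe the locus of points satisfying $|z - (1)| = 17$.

|z - z0| = r describes a circle centered at z0 with radius r
Here z0 = 1 and r = 17
Locus: Circle centered at (1, 0) with radius 17


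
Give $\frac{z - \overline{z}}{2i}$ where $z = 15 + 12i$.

z - conjugate(z) = 2bi
(z - conjugate(z))/(2i) = 2bi/(2i) = b = 12


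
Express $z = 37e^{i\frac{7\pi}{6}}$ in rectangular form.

a = r cos θ = 37 * -sqrt(3)/2 = -37*sqrt(3)/2
b = r sin θ = 37 * -1/2 = -37/2
z = -37*sqrt(3)/2 - (37/2)i


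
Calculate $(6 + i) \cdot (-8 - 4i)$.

(a1*a2 - b1*b2) + (a1*b2 + b1*a2)i
= (-48 - (-4)) + (-24 + (-8))i
= -44 - 32i


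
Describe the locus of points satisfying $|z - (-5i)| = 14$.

|z - z0| = r describes a circle centered at z0 with radius r
Here z0 = -5i and r = 14
Locus: Circle centered at (0, -5) with radius 14


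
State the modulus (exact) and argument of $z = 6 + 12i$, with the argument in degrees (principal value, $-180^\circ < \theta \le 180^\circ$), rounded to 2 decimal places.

|z| = sqrt(6^2 + 12^2) = sqrt(180)
arg(z) = arctan(b/a) = arctan(12/6) (quadrant-adjusted) = 63.43°


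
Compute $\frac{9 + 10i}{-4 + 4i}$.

Multiply numerator and denominator by conjugate (-4 - 4i):
= (9 + 10i)(-4 - 4i) / ((-4)^2 + 4^2)
= (4 - 76i) / 32
Divide through by 4: (1 - 19i) / 8
= 1/8 - (19/8)i


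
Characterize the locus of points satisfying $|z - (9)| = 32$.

|z - z0| = r describes a circle centered at z0 with radius r
Here z0 = 9 and r = 32
Locus: Circle centered at (9, 0) with radius 32


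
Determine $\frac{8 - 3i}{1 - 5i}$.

Multiply numerator and denominator by conjugate (1 + 5i):
= (8 - 3i)(1 + 5i) / (1^2 + (-5)^2)
= (23 + 37i) / 26
= 23/26 + (37/26)i


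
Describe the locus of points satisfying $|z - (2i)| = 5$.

|z - z0| = r describes a circle centered at z0 with radius r
Here z0 = 2i and r = 5
Locus: Circle centered at (0, 2) with radius 5


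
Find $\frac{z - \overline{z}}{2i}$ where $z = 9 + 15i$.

z - conjugate(z) = 2bi
(z - conjugate(z))/(2i) = 2bi/(2i) = b = 15


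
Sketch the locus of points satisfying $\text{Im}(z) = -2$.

Im(z) = y where z = x + yi; the equation y = -2 is satisfied by all points with that y-coordinate
Locus: Horizontal line y = -2


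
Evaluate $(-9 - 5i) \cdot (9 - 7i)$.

(a1*a2 - b1*b2) + (a1*b2 + b1*a2)i
= (-81 - 35) + (63 + (-45))i
= -116 + 18i


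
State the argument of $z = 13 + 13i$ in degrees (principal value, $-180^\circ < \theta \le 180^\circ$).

θ = arctan(b/a) = arctan(13/13) (quadrant-adjusted) = 45°


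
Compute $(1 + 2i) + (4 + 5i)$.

(1 + 4) + (2 + 5)i = 5 + 7i


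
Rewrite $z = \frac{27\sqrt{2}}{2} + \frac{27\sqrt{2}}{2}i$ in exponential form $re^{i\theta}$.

r = |z| = sqrt((27*sqrt(2)/2)^2 + (27*sqrt(2)/2)^2) = sqrt(729/2 + 729/2) = sqrt(729) = 27
θ = arctan(b/a) = arctan(19.0919/19.0919) (quadrant-adjusted) = 45° = π/4
z = 27e^(i*π/4)


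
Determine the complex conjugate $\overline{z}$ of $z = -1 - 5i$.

If z = a + bi, then conjugate(z) = a - bi
conjugate(-1 - 5i) = -1 + 5i


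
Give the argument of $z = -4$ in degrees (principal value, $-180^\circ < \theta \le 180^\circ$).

b = 0 and a < 0, so z lies on the negative real axis: θ = 180°


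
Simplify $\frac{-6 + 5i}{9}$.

Divisor is real, so divide each part by 9:
= -2/3 + (5/9)i


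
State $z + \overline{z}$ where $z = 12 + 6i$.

z + conjugate(z) = (a + bi) + (a - bi) = 2a
= 2 * 12 = 24


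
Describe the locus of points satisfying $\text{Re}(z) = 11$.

Re(z) = x where z = x + yi; the equation x = 11 is satisfied by all points with that x-coordinate
Locus: Vertical line x = 11


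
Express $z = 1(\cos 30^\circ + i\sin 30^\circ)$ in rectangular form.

a = r cos θ = 1 * sqrt(3)/2 = sqrt(3)/2
b = r sin θ = 1 * 1/2 = 1/2
z = sqrt(3)/2 + (1/2)i


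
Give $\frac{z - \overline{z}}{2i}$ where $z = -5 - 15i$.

z - conjugate(z) = 2bi
(z - conjugate(z))/(2i) = 2bi/(2i) = b = -15


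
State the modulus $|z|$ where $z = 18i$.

|z| = sqrt(a^2 + b^2) = sqrt(0^2 + 18^2) = sqrt(324) = 18


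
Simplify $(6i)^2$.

(a + bi)^2 = a^2 - b^2 + 2abi
= 0^2 - 6^2 + 2*0*6i
= -36


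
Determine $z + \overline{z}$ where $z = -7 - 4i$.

z + conjugate(z) = (a + bi) + (a - bi) = 2a
= 2 * (-7) = -14


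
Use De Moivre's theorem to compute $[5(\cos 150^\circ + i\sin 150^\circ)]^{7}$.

By De Moivre: z^n = r^n(cos(nθ) + i sin(nθ))
= 5^7(cos(7*150°) + i sin(7*150°))
= 78125(cos 330° + i sin 330°)
= 78125*sqrt(3)/2 - (78125/2)i


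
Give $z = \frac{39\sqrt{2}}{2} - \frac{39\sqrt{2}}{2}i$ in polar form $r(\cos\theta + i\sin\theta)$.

r = |z| = sqrt(a^2 + b^2) = sqrt((39*sqrt(2)/2)^2 + (-39*sqrt(2)/2)^2) = sqrt(1521/2 + 1521/2) = sqrt(1521) = 39
θ = arctan(b/a) = arctan(-27.5772/27.5772) (quadrant-adjusted) = 315°
z = 39(cos 315° + i sin 315°)


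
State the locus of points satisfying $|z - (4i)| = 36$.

|z - z0| = r describes a circle centered at z0 with radius r
Here z0 = 4i and r = 36
Locus: Circle centered at (0, 4) with radius 36


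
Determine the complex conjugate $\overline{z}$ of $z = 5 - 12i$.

If z = a + bi, then conjugate(z) = a - bi
conjugate(5 - 12i) = 5 + 12i


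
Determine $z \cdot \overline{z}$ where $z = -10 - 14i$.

z * conjugate(z) = |z|^2 = a^2 + b^2
= (-10)^2 + (-14)^2 = 296


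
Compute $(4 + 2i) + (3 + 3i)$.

(4 + 3) + (2 + 3)i = 7 + 5i


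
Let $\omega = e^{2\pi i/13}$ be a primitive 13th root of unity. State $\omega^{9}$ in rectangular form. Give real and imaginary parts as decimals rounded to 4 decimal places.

ω^9 = e^(2πi·9/13) = e^(i·18π/13)
= cos(18π/13) + i sin(18π/13)
= -0.3546 - 0.9350i


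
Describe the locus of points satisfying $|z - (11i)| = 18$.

|z - z0| = r describes a circle centered at z0 with radius r
Here z0 = 11i and r = 18
Locus: Circle centered at (0, 11) with radius 18


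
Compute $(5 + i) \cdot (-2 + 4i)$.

(a1*a2 - b1*b2) + (a1*b2 + b1*a2)i
= (-10 - 4) + (20 + (-2))i
= -14 + 18i


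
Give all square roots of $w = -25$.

|w| = 25, arg(w) = 180°
Root modulus = 25^(1/2) = 5
Root arguments: θ_k = (180° + 360°k)/2 for k = 0, 1, ..., 1
Roots: 5i, -5i


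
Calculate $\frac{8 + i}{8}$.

Divisor is real, so divide each part by 8:
= 1 + (1/8)i


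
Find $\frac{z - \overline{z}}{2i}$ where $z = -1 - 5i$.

z - conjugate(z) = 2bi
(z - conjugate(z))/(2i) = 2bi/(2i) = b = -5


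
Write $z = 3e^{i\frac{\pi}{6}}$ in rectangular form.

a = r cos θ = 3 * sqrt(3)/2 = 3*sqrt(3)/2
b = r sin θ = 3 * 1/2 = 3/2
z = 3*sqrt(3)/2 + (3/2)i


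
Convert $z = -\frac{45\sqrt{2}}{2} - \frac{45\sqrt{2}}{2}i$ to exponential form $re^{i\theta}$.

r = |z| = sqrt((-45*sqrt(2)/2)^2 + (-45*sqrt(2)/2)^2) = sqrt(2025/2 + 2025/2) = sqrt(2025) = 45
θ = arctan(b/a) = arctan(-31.8198/-31.8198) (quadrant-adjusted) = 225° = 5π/4
z = 45e^(i*5π/4)


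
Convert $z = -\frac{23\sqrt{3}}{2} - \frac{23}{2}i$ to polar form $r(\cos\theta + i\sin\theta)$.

r = |z| = sqrt(a^2 + b^2) = sqrt((-23*sqrt(3)/2)^2 + (-23/2)^2) = sqrt(1587/4 + 529/4) = sqrt(529) = 23
θ = arctan(b/a) = arctan(-11.5/-19.9186) (quadrant-adjusted) = 210°
z = 23(cos 210° + i sin 210°)


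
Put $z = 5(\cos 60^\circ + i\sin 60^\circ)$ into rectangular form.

a = r cos θ = 5 * 1/2 = 5/2
b = r sin θ = 5 * sqrt(3)/2 = 5*sqrt(3)/2
z = 5/2 + (5*sqrt(3)/2)i


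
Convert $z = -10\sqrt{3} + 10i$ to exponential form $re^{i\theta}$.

r = |z| = sqrt((-10*sqrt(3))^2 + (10)^2) = sqrt(300 + 100) = sqrt(400) = 20
θ = arctan(b/a) = arctan(10/-17.3205) (quadrant-adjusted) = 150° = 5π/6
z = 20e^(i*5π/6)


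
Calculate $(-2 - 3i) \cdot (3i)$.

(a1*a2 - b1*b2) + (a1*b2 + b1*a2)i
= (0 - (-9)) + (-6 + 0)i
= 9 - 6i


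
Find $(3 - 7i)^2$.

(a + bi)^2 = a^2 - b^2 + 2abi
= 3^2 - (-7)^2 + 2*3*(-7)i
= -40 - 42i


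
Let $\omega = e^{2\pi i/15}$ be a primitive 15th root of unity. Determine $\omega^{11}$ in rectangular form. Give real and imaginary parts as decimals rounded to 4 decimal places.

ω^11 = e^(2πi·11/15) = e^(i·22π/15)
= cos(22π/15) + i sin(22π/15)
= -0.1045 - 0.9945i


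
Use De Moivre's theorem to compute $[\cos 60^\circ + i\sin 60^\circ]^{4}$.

By De Moivre: z^n = r^n(cos(nθ) + i sin(nθ))
= 1^4(cos(4*60°) + i sin(4*60°))
= 1(cos 240° + i sin 240°)
= -1/2 - (sqrt(3)/2)i


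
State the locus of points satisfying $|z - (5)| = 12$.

|z - z0| = r describes a circle centered at z0 with radius r
Here z0 = 5 and r = 12
Locus: Circle centered at (5, 0) with radius 12


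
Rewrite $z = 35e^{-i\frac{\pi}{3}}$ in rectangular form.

a = r cos θ = 35 * 1/2 = 35/2
b = r sin θ = 35 * -sqrt(3)/2 = -35*sqrt(3)/2
z = 35/2 - (35*sqrt(3)/2)i


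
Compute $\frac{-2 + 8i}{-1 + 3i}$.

Multiply numerator and denominator by conjugate (-1 - 3i):
= (-2 + 8i)(-1 - 3i) / ((-1)^2 + 3^2)
= (26 - 2i) / 10
Divide through by 2: (13 - i) / 5
= 13/5 - (1/5)i


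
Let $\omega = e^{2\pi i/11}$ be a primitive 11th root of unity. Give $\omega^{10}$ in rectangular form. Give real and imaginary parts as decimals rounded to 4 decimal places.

ω^10 = e^(2πi·10/11) = e^(i·20π/11)
= cos(20π/11) + i sin(20π/11)
= 0.8413 - 0.5406i


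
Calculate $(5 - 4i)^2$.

(a + bi)^2 = a^2 - b^2 + 2abi
= 5^2 - (-4)^2 + 2*5*(-4)i
= 9 - 40i


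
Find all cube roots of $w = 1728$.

|w| = 1728, arg(w) = 0°
Root modulus = 1728^(1/3) = 12
Root arguments: θ_k = (0° + 360°k)/3 for k = 0, 1, ..., 2
Roots: 12, -6 + 6*sqrt(3)i, -6 - 6*sqrt(3)i


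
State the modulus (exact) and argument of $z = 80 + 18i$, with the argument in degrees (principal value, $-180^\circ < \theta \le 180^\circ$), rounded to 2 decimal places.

|z| = sqrt(80^2 + 18^2) = 82
arg(z) = arctan(b/a) = arctan(18/80) (quadrant-adjusted) = 12.68°


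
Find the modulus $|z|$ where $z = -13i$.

|z| = sqrt(a^2 + b^2) = sqrt(0^2 + (-13)^2) = sqrt(169) = 13


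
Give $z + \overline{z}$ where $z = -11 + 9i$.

z + conjugate(z) = (a + bi) + (a - bi) = 2a
= 2 * (-11) = -22


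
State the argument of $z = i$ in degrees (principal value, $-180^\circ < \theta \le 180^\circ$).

a = 0 and b > 0, so z lies on the positive imaginary axis: θ = 90°


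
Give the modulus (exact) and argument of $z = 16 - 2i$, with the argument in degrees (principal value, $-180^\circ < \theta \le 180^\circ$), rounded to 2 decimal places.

|z| = sqrt(16^2 + (-2)^2) = sqrt(260)
arg(z) = arctan(b/a) = arctan(-2/16) (quadrant-adjusted) = -7.13°


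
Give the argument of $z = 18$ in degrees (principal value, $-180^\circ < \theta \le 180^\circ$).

b = 0 and a > 0, so z lies on the positive real axis: θ = 0°


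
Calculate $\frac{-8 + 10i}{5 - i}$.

Multiply numerator and denominator by conjugate (5 + i):
= (-8 + 10i)(5 + i) / (5^2 + (-1)^2)
= (-50 + 42i) / 26
Divide through by 2: (-25 + 21i) / 13
= -25/13 + (21/13)i


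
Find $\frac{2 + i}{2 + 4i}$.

Multiply numerator and denominator by conjugate (2 - 4i):
= (2 + i)(2 - 4i) / (2^2 + 4^2)
= (8 - 6i) / 20
Divide through by 2: (4 - 3i) / 10
= 2/5 - (3/10)i


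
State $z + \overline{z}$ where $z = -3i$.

z + conjugate(z) = (a + bi) + (a - bi) = 2a
= 2 * 0 = 0


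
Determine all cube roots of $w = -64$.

|w| = 64, arg(w) = 180°
Root modulus = 64^(1/3) = 4
Root arguments: θ_k = (180° + 360°k)/3 for k = 0, 1, ..., 2
Roots: 2 + 2*sqrt(3)i, -4, 2 - 2*sqrt(3)i


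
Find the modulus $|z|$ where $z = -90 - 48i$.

|z| = sqrt(a^2 + b^2) = sqrt((-90)^2 + (-48)^2) = sqrt(10404) = 102


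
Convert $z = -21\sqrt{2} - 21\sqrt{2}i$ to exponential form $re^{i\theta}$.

r = |z| = sqrt((-21*sqrt(2))^2 + (-21*sqrt(2))^2) = sqrt(882 + 882) = sqrt(1764) = 42
θ = arctan(b/a) = arctan(-29.6985/-29.6985) (quadrant-adjusted) = 225° = 5π/4
z = 42e^(i*5π/4)


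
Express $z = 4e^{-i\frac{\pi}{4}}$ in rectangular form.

a = r cos θ = 4 * sqrt(2)/2 = 2*sqrt(2)
b = r sin θ = 4 * -sqrt(2)/2 = -2*sqrt(2)
z = 2*sqrt(2) - 2*sqrt(2)i


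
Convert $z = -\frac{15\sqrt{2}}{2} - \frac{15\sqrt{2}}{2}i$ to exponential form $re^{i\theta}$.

r = |z| = sqrt((-15*sqrt(2)/2)^2 + (-15*sqrt(2)/2)^2) = sqrt(225/2 + 225/2) = sqrt(225) = 15
θ = arctan(b/a) = arctan(-10.6066/-10.6066) (quadrant-adjusted) = -135° = -3π/4
z = 15e^(-i*3π/4)


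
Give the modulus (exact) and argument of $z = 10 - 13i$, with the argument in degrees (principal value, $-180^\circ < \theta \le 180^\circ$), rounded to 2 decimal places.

|z| = sqrt(10^2 + (-13)^2) = sqrt(269)
arg(z) = arctan(b/a) = arctan(-13/10) (quadrant-adjusted) = -52.43°


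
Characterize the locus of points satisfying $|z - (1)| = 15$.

|z - z0| = r describes a circle centered at z0 with radius r
Here z0 = 1 and r = 15
Locus: Circle centered at (1, 0) with radius 15


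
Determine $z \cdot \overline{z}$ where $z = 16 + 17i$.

z * conjugate(z) = |z|^2 = a^2 + b^2
= 16^2 + 17^2 = 545


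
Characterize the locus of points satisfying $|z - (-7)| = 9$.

|z - z0| = r describes a circle centered at z0 with radius r
Here z0 = -7 and r = 9
Locus: Circle centered at (-7, 0) with radius 9


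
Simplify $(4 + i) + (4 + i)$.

(4 + 4) + (1 + 1)i = 8 + 2i


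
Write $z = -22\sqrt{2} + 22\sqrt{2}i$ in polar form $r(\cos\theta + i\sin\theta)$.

r = |z| = sqrt(a^2 + b^2) = sqrt((-22*sqrt(2))^2 + (22*sqrt(2))^2) = sqrt(968 + 968) = sqrt(1936) = 44
θ = arctan(b/a) = arctan(31.1127/-31.1127) (quadrant-adjusted) = 135°
z = 44(cos 135° + i sin 135°)


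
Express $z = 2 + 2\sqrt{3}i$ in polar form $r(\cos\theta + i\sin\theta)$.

r = |z| = sqrt(a^2 + b^2) = sqrt((2)^2 + (2*sqrt(3))^2) = sqrt(4 + 12) = sqrt(16) = 4
θ = arctan(b/a) = arctan(3.4641/2) (quadrant-adjusted) = 60°
z = 4(cos 60° + i sin 60°)


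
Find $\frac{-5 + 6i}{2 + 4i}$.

Multiply numerator and denominator by conjugate (2 - 4i):
= (-5 + 6i)(2 - 4i) / (2^2 + 4^2)
= (14 + 32i) / 20
Divide through by 2: (7 + 16i) / 10
= 7/10 + (8/5)i


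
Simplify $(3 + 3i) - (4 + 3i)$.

(3 - 4) + (3 - 3)i = -1


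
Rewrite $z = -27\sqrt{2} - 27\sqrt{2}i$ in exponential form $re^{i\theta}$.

r = |z| = sqrt((-27*sqrt(2))^2 + (-27*sqrt(2))^2) = sqrt(1458 + 1458) = sqrt(2916) = 54
θ = arctan(b/a) = arctan(-38.1838/-38.1838) (quadrant-adjusted) = -135° = -3π/4
z = 54e^(-i*3π/4)


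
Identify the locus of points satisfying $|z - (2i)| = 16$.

|z - z0| = r describes a circle centered at z0 with radius r
Here z0 = 2i and r = 16
Locus: Circle centered at (0, 2) with radius 16
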